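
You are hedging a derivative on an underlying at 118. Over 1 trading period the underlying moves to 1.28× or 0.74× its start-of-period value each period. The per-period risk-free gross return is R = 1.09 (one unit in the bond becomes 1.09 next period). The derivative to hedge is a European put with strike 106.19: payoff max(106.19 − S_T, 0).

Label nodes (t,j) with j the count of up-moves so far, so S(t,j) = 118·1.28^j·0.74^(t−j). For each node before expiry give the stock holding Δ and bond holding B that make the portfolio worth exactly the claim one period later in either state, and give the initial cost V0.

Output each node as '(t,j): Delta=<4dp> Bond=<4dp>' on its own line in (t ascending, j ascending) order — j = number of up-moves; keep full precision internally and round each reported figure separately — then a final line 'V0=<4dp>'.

(0,0): Delta=-0.2961 Bond=41.0357
V0=6.0912

Risk-neutral probability p* = (R−d)/(u−d) = (1.09−0.74)/(1.28−0.74) = 0.6481.
Payoff layer (t=1): V(1,0)=18.8700, V(1,1)=0.0000
  t=0,j=0: stock 118.0000 → up 151.0400 (V=0.0000), down 87.3200 (V=18.8700). Price 6.0912; hedge Δ=-0.2961, bond B=41.0357.
Check: Δ(0,0)·S0 + B(0,0) = 6.0912 = V0.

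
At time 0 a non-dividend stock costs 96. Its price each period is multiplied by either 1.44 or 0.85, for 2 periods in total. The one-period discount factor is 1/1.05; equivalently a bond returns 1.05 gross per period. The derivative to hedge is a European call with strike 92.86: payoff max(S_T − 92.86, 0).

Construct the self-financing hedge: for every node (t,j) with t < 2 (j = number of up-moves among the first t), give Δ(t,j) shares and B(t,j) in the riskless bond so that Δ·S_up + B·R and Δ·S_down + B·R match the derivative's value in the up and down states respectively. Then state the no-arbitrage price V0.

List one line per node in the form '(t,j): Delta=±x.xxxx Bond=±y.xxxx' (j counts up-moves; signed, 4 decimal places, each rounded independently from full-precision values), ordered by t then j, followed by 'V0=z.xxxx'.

Under the risk-neutral measure, an up-move has probability p* = (R−d)/(u−d) = 0.3390 and values discount at R = 1.05.
At expiry t=2: V(2,0)=0.0000, V(2,1)=24.6440, V(2,2)=106.2056
Node (1,0) S=81.6000: V=(p*·24.6440+(1−p*)·0.0000)/1.05=7.9561; Δ=(24.6440−0.0000)/(117.5040−69.3600)=0.5119; B=V−Δ·S=-33.8134
Node (1,1) S=138.2400: V=(p*·106.2056+(1−p*)·24.6440)/1.05=49.8019; Δ=(106.2056−24.6440)/(199.0656−117.5040)=1.0000; B=V−Δ·S=-88.4381
Node (0,0) S=96.0000: V=(p*·49.8019+(1−p*)·7.9561)/1.05=21.0868; Δ=(49.8019−7.9561)/(138.2400−81.6000)=0.7388; B=V−Δ·S=-49.8383
Self-financing check: at every node Δ·S+B equals the discounted successor values.

(0,0): Delta=0.7388 Bond=-49.8383
(1,0): Delta=0.5119 Bond=-33.8134
(1,1): Delta=1.0000 Bond=-88.4381
V0=21.0868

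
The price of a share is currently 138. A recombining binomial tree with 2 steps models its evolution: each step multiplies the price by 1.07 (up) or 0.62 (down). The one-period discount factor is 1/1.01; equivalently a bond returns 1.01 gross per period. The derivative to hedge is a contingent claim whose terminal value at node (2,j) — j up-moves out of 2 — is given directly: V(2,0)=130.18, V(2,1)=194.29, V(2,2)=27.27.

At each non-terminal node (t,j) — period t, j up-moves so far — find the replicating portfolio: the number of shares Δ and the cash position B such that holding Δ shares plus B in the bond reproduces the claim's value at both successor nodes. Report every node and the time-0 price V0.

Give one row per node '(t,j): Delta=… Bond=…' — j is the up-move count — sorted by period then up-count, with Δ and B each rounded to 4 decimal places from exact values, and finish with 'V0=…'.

(0,0): Delta=-2.1716 Bond=366.0416
(1,0): Delta=1.6651 Bond=41.4363
(1,1): Delta=-2.5136 Bond=420.2044
V0=66.3657

Under the risk-neutral measure, an up-move has probability p* = (R−d)/(u−d) = 0.8667 and values discount at R = 1.01.
At expiry t=2: V(2,0)=130.1800, V(2,1)=194.2900, V(2,2)=27.2700
Node (1,0) S=85.5600: V=(p*·194.2900+(1−p*)·130.1800)/1.01=183.9030; Δ=(194.2900−130.1800)/(91.5492−53.0472)=1.6651; B=V−Δ·S=41.4363
Node (1,1) S=147.6600: V=(p*·27.2700+(1−p*)·194.2900)/1.01=49.0488; Δ=(27.2700−194.2900)/(157.9962−91.5492)=-2.5136; B=V−Δ·S=420.2044
Node (0,0) S=138.0000: V=(p*·49.0488+(1−p*)·183.9030)/1.01=66.3657; Δ=(49.0488−183.9030)/(147.6600−85.5600)=-2.1716; B=V−Δ·S=366.0416
Root portfolio cost Δ·138+B reproduces V0=66.3657.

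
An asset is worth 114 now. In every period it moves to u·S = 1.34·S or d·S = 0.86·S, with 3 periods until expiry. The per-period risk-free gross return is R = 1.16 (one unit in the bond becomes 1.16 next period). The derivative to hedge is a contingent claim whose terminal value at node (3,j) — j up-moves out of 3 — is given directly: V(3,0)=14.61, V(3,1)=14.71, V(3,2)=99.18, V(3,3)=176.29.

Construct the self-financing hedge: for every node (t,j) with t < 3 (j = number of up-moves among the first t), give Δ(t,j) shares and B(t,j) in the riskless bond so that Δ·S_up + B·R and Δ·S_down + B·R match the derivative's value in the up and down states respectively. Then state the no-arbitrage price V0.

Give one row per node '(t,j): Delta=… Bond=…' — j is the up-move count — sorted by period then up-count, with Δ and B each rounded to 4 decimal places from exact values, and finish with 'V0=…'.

(0,0): Delta=0.9470 Bond=-49.4855
(1,0): Delta=0.9678 Bond=-59.4408
(1,1): Delta=0.9390 Bond=-56.1806
(2,0): Delta=0.0025 Bond=12.4404
(2,1): Delta=1.3395 Bond=-117.7863
(2,2): Delta=0.7848 Bond=-33.5995
V0=58.4751

Since d<R<u, set p* = (R−d)/(u−d) = 0.6250; price each node as the discounted p*-expectation of its children.
At expiry t=3: V(3,0)=14.6100, V(3,1)=14.7100, V(3,2)=99.1800, V(3,3)=176.2900
Node (2,0) S=84.3144: V=(p*·14.7100+(1−p*)·14.6100)/1.16=12.6487; Δ=(14.7100−14.6100)/(112.9813−72.5104)=0.0025; B=V−Δ·S=12.4404
Node (2,1) S=131.3736: V=(p*·99.1800+(1−p*)·14.7100)/1.16=58.1929; Δ=(99.1800−14.7100)/(176.0406−112.9813)=1.3395; B=V−Δ·S=-117.7863
Node (2,2) S=204.6984: V=(p*·176.2900+(1−p*)·99.1800)/1.16=127.0463; Δ=(176.2900−99.1800)/(274.2959−176.0406)=0.7848; B=V−Δ·S=-33.5995
Node (1,0) S=98.0400: V=(p*·58.1929+(1−p*)·12.6487)/1.16=35.4429; Δ=(58.1929−12.6487)/(131.3736−84.3144)=0.9678; B=V−Δ·S=-59.4408
Node (1,1) S=152.7600: V=(p*·127.0463+(1−p*)·58.1929)/1.16=87.2640; Δ=(127.0463−58.1929)/(204.6984−131.3736)=0.9390; B=V−Δ·S=-56.1806
Node (0,0) S=114.0000: V=(p*·87.2640+(1−p*)·35.4429)/1.16=58.4751; Δ=(87.2640−35.4429)/(152.7600−98.0400)=0.9470; B=V−Δ·S=-49.4855
Check: Δ(0,0)·S0 + B(0,0) = 58.4751 = V0.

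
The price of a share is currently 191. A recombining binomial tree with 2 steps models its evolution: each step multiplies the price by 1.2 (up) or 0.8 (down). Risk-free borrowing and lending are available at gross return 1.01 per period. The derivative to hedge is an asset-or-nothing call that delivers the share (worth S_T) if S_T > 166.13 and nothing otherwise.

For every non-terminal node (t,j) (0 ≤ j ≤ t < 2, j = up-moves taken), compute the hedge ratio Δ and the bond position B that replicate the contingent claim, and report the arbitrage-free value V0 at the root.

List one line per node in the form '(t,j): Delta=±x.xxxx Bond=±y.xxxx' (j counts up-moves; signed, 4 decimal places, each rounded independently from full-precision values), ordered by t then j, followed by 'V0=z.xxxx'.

(0,0): Delta=1.7525 Bond=-170.7597
(1,0): Delta=3.0000 Bond=-363.0891
(1,1): Delta=1.0000 Bond=0.0000
V0=163.9630

The replicating-portfolio and risk-neutral prices coincide; use p* = (1.01−0.8)/(1.2−0.8) = 0.5250 for the latter.
Terminal values V(2,·): V(2,0)=0.0000, V(2,1)=183.3600, V(2,2)=275.0400
Node (1,0) S=152.8000: V=(p*·183.3600+(1−p*)·0.0000)/1.01=95.3109; Δ=(183.3600−0.0000)/(183.3600−122.2400)=3.0000; B=V−Δ·S=-363.0891
Node (1,1) S=229.2000: V=(p*·275.0400+(1−p*)·183.3600)/1.01=229.2000; Δ=(275.0400−183.3600)/(275.0400−183.3600)=1.0000; B=V−Δ·S=0.0000
Node (0,0) S=191.0000: V=(p*·229.2000+(1−p*)·95.3109)/1.01=163.9630; Δ=(229.2000−95.3109)/(229.2000−152.8000)=1.7525; B=V−Δ·S=-170.7597
The time-0 hedge costs 163.9630, which is the no-arbitrage price.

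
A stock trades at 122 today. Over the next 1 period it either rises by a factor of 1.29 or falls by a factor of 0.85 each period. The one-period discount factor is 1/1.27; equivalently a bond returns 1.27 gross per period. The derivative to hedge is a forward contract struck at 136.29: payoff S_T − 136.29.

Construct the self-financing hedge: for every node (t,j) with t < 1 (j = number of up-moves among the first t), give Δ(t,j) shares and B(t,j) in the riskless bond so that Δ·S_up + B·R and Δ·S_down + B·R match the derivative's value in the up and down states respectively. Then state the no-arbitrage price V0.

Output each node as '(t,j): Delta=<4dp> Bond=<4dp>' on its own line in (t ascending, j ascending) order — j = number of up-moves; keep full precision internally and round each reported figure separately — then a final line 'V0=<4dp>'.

(0,0): Delta=1.0000 Bond=-107.3150
V0=14.6850

Risk-neutral probability p* = (R−d)/(u−d) = (1.27−0.85)/(1.29−0.85) = 0.9545.
Terminal values V(1,·): V(1,0)=-32.5900, V(1,1)=21.0900
  t=0,j=0: stock 122.0000 → up 157.3800 (V=21.0900), down 103.7000 (V=-32.5900). Price 14.6850; hedge Δ=1.0000, bond B=-107.3150.
Self-financing check: at every node Δ·S+B equals the discounted successor values.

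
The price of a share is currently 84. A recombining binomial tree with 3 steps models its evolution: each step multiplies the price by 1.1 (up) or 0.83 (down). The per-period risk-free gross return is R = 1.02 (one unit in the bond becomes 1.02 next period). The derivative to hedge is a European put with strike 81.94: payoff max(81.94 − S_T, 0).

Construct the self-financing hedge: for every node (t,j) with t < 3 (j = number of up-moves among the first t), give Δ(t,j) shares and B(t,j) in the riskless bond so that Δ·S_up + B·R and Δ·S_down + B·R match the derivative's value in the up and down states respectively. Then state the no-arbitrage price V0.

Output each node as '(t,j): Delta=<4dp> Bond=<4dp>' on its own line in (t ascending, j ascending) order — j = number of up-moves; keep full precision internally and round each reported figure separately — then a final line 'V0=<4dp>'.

(0,0): Delta=-0.3813 Bond=36.0529
(1,0): Delta=-0.9113 Bond=73.7239
(1,1): Delta=-0.2129 Bond=21.2161
(2,0): Delta=-1.0000 Bond=80.3333
(2,1): Delta=-0.8831 Bond=73.0363
(2,2): Delta=0.0000 Bond=0.0000
V0=4.0247

No-arbitrage ⇒ martingale measure with p* = (R−d)/(u−d) = 0.7037.
At expiry t=3: V(3,0)=33.9099, V(3,1)=18.2856, V(3,2)=0.0000, V(3,3)=0.0000
(2,0): S=57.8676. Δ = (V_up−V_dn)/(S_up−S_dn) = (18.2856−33.9099)/(63.6544−48.0301) = -1.0000. V = [p*·18.2856 + (1−p*)·33.9099]/1.02 = 22.4657. B = V − Δ·S = 80.3333.
(2,1): S=76.6920. Δ = (V_up−V_dn)/(S_up−S_dn) = (0.0000−18.2856)/(84.3612−63.6544) = -0.8831. V = [p*·0.0000 + (1−p*)·18.2856]/1.02 = 5.3117. B = V − Δ·S = 73.0363.
(2,2): S=101.6400. Δ = (V_up−V_dn)/(S_up−S_dn) = (0.0000−0.0000)/(111.8040−84.3612) = 0.0000. V = [p*·0.0000 + (1−p*)·0.0000]/1.02 = 0.0000. B = V − Δ·S = 0.0000.
(1,0): S=69.7200. Δ = (V_up−V_dn)/(S_up−S_dn) = (5.3117−22.4657)/(76.6920−57.8676) = -0.9113. V = [p*·5.3117 + (1−p*)·22.4657]/1.02 = 10.1906. B = V − Δ·S = 73.7239.
(1,1): S=92.4000. Δ = (V_up−V_dn)/(S_up−S_dn) = (0.0000−5.3117)/(101.6400−76.6920) = -0.2129. V = [p*·0.0000 + (1−p*)·5.3117]/1.02 = 1.5430. B = V − Δ·S = 21.2161.
(0,0): S=84.0000. Δ = (V_up−V_dn)/(S_up−S_dn) = (1.5430−10.1906)/(92.4000−69.7200) = -0.3813. V = [p*·1.5430 + (1−p*)·10.1906]/1.02 = 4.0247. B = V − Δ·S = 36.0529.
The time-0 hedge costs 4.0247, which is the no-arbitrage price.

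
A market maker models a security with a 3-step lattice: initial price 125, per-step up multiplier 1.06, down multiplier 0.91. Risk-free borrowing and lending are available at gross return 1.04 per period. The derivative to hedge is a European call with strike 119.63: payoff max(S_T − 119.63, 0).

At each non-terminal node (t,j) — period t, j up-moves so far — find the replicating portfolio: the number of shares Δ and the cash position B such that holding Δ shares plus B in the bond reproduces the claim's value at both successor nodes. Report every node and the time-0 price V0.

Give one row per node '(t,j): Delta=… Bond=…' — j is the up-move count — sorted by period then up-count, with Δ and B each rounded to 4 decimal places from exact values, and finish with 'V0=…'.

(0,0): Delta=0.8735 Bond=-90.0764
(1,0): Delta=0.3995 Bond=-39.7615
(1,1): Delta=0.9361 Bond=-101.9745
(2,0): Delta=0.0000 Bond=0.0000
(2,1): Delta=0.4522 Bond=-47.7138
(2,2): Delta=1.0000 Bond=-115.0288
V0=19.1100

The replicating-portfolio and risk-neutral prices coincide; use p* = (1.04−0.91)/(1.06−0.91) = 0.8667 for the latter.
Terminal values V(3,·): V(3,0)=0.0000, V(3,1)=0.0000, V(3,2)=8.1795, V(3,3)=29.2470
Node (2,0) S=103.5125: V=(p*·0.0000+(1−p*)·0.0000)/1.04=0.0000; Δ=(0.0000−0.0000)/(109.7233−94.1964)=0.0000; B=V−Δ·S=0.0000
Node (2,1) S=120.5750: V=(p*·8.1795+(1−p*)·0.0000)/1.04=6.8163; Δ=(8.1795−0.0000)/(127.8095−109.7233)=0.4522; B=V−Δ·S=-47.7138
Node (2,2) S=140.4500: V=(p*·29.2470+(1−p*)·8.1795)/1.04=25.4212; Δ=(29.2470−8.1795)/(148.8770−127.8095)=1.0000; B=V−Δ·S=-115.0288
Node (1,0) S=113.7500: V=(p*·6.8163+(1−p*)·0.0000)/1.04=5.6802; Δ=(6.8163−0.0000)/(120.5750−103.5125)=0.3995; B=V−Δ·S=-39.7615
Node (1,1) S=132.5000: V=(p*·25.4212+(1−p*)·6.8163)/1.04=22.0582; Δ=(25.4212−6.8163)/(140.4500−120.5750)=0.9361; B=V−Δ·S=-101.9745
Node (0,0) S=125.0000: V=(p*·22.0582+(1−p*)·5.6802)/1.04=19.1100; Δ=(22.0582−5.6802)/(132.5000−113.7500)=0.8735; B=V−Δ·S=-90.0764
Root portfolio cost Δ·125+B reproduces V0=19.1100.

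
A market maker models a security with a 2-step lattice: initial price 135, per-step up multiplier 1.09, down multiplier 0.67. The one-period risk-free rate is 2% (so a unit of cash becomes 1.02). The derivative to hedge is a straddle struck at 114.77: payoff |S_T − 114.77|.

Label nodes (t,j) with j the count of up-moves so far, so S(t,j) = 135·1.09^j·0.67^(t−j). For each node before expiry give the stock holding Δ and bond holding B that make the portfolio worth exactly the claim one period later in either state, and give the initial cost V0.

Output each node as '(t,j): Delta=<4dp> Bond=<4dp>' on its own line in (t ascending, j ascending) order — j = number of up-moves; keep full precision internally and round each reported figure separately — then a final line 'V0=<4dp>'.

Risk-neutral probability p* = (R−d)/(u−d) = (1.02−0.67)/(1.09−0.67) = 0.8333.
Terminal values V(2,·): V(2,0)=54.1685, V(2,1)=16.1795, V(2,2)=45.6235
(1,0): S=90.4500. Δ = (V_up−V_dn)/(S_up−S_dn) = (16.1795−54.1685)/(98.5905−60.6015) = -1.0000. V = [p*·16.1795 + (1−p*)·54.1685]/1.02 = 22.0696. B = V − Δ·S = 112.5196.
(1,1): S=147.1500. Δ = (V_up−V_dn)/(S_up−S_dn) = (45.6235−16.1795)/(160.3935−98.5905) = 0.4764. V = [p*·45.6235 + (1−p*)·16.1795]/1.02 = 39.9178. B = V − Δ·S = -30.1870.
(0,0): S=135.0000. Δ = (V_up−V_dn)/(S_up−S_dn) = (39.9178−22.0696)/(147.1500−90.4500) = 0.3148. V = [p*·39.9178 + (1−p*)·22.0696]/1.02 = 36.2187. B = V − Δ·S = -6.2770.
Root portfolio cost Δ·135+B reproduces V0=36.2187.

(0,0): Delta=0.3148 Bond=-6.2770
(1,0): Delta=-1.0000 Bond=112.5196
(1,1): Delta=0.4764 Bond=-30.1870
V0=36.2187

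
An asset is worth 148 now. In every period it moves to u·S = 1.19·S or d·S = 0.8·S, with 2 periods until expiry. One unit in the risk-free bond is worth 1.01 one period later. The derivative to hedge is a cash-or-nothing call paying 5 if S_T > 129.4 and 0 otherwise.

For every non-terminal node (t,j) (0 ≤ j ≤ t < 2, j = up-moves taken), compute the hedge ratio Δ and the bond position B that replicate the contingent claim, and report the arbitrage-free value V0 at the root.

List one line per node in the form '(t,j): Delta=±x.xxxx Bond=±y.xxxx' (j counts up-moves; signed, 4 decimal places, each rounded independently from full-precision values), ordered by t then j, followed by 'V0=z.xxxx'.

(0,0): Delta=0.0396 Bond=-2.0012
(1,0): Delta=0.1083 Bond=-10.1549
(1,1): Delta=0.0000 Bond=4.9505
V0=3.8574

Risk-neutral probability p* = (R−d)/(u−d) = (1.01−0.8)/(1.19−0.8) = 0.5385.
At expiry t=2: V(2,0)=0.0000, V(2,1)=5.0000, V(2,2)=5.0000
Node (1,0) S=118.4000: V=(p*·5.0000+(1−p*)·0.0000)/1.01=2.6657; Δ=(5.0000−0.0000)/(140.8960−94.7200)=0.1083; B=V−Δ·S=-10.1549
Node (1,1) S=176.1200: V=(p*·5.0000+(1−p*)·5.0000)/1.01=4.9505; Δ=(5.0000−5.0000)/(209.5828−140.8960)=0.0000; B=V−Δ·S=4.9505
Node (0,0) S=148.0000: V=(p*·4.9505+(1−p*)·2.6657)/1.01=3.8574; Δ=(4.9505−2.6657)/(176.1200−118.4000)=0.0396; B=V−Δ·S=-2.0012
Check: Δ(0,0)·S0 + B(0,0) = 3.8574 = V0.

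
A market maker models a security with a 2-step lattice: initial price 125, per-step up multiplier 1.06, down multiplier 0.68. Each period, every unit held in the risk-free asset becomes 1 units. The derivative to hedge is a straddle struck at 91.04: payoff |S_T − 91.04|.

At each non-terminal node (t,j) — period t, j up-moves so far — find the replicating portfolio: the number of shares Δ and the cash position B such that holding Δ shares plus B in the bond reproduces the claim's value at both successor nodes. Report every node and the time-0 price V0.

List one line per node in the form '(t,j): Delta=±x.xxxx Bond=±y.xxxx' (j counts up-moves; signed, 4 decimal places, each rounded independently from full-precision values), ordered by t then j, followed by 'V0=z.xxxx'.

No-arbitrage ⇒ martingale measure with p* = (R−d)/(u−d) = 0.8421.
At expiry t=2: V(2,0)=33.2400, V(2,1)=0.9400, V(2,2)=49.4100
  t=1,j=0: stock 85.0000 → up 90.1000 (V=0.9400), down 57.8000 (V=33.2400). Price 6.0400; hedge Δ=-1.0000, bond B=91.0400.
  t=1,j=1: stock 132.5000 → up 140.4500 (V=49.4100), down 90.1000 (V=0.9400). Price 41.7568; hedge Δ=0.9627, bond B=-85.7958.
  t=0,j=0: stock 125.0000 → up 132.5000 (V=41.7568), down 85.0000 (V=6.0400). Price 36.1173; hedge Δ=0.7519, bond B=-57.8743.
Each (Δ,B) replicates both successor values, so the strategy is self-financing and V0 is arbitrage-free.

(0,0): Delta=0.7519 Bond=-57.8743
(1,0): Delta=-1.0000 Bond=91.0400
(1,1): Delta=0.9627 Bond=-85.7958
V0=36.1173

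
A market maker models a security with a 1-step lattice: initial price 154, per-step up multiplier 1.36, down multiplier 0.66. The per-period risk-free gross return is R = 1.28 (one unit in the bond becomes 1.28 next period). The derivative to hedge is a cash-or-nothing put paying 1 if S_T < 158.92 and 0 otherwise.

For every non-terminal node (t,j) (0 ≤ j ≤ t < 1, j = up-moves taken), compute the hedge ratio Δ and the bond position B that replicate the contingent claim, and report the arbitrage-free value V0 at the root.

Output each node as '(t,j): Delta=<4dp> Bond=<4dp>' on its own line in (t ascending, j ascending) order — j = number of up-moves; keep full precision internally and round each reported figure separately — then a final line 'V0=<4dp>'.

Since d<R<u, set p* = (R−d)/(u−d) = 0.8857; price each node as the discounted p*-expectation of its children.
Terminal payoffs: V(1,0)=1.0000, V(1,1)=0.0000
  t=0,j=0: stock 154.0000 → up 209.4400 (V=0.0000), down 101.6400 (V=1.0000). Price 0.0893; hedge Δ=-0.0093, bond B=1.5179.
Self-financing check: at every node Δ·S+B equals the discounted successor values.

(0,0): Delta=-0.0093 Bond=1.5179
V0=0.0893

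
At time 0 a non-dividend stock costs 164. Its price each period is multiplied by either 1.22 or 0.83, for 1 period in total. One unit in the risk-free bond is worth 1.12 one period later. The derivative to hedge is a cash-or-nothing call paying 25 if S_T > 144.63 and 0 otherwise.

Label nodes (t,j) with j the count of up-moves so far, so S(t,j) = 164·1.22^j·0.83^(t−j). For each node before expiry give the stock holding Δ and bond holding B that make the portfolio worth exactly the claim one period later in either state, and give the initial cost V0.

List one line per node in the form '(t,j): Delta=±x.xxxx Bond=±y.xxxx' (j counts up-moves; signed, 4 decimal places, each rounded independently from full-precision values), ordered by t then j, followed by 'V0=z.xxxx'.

Risk-neutral probability p* = (R−d)/(u−d) = (1.12−0.83)/(1.22−0.83) = 0.7436.
Payoff layer (t=1): V(1,0)=0.0000, V(1,1)=25.0000
  t=0,j=0: stock 164.0000 → up 200.0800 (V=25.0000), down 136.1200 (V=0.0000). Price 16.5980; hedge Δ=0.3909, bond B=-47.5046.
The time-0 hedge costs 16.5980, which is the no-arbitrage price.

(0,0): Delta=0.3909 Bond=-47.5046
V0=16.5980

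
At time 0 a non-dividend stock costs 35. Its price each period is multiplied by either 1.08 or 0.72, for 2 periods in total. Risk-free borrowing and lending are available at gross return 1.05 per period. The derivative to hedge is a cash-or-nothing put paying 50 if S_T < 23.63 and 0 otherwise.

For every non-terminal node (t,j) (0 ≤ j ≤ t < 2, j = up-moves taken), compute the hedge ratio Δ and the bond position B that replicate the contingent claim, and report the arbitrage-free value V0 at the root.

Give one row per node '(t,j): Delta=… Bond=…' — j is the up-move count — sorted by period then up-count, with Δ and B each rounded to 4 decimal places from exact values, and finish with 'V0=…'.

Under the risk-neutral measure, an up-move has probability p* = (R−d)/(u−d) = 0.9167 and values discount at R = 1.05.
Terminal payoffs: V(2,0)=50.0000, V(2,1)=0.0000, V(2,2)=0.0000
Node (1,0) S=25.2000: V=(p*·0.0000+(1−p*)·50.0000)/1.05=3.9683; Δ=(0.0000−50.0000)/(27.2160−18.1440)=-5.5115; B=V−Δ·S=142.8571
Node (1,1) S=37.8000: V=(p*·0.0000+(1−p*)·0.0000)/1.05=0.0000; Δ=(0.0000−0.0000)/(40.8240−27.2160)=0.0000; B=V−Δ·S=0.0000
Node (0,0) S=35.0000: V=(p*·0.0000+(1−p*)·3.9683)/1.05=0.3149; Δ=(0.0000−3.9683)/(37.8000−25.2000)=-0.3149; B=V−Δ·S=11.3379
Check: Δ(0,0)·S0 + B(0,0) = 0.3149 = V0.

(0,0): Delta=-0.3149 Bond=11.3379
(1,0): Delta=-5.5115 Bond=142.8571
(1,1): Delta=0.0000 Bond=0.0000
V0=0.3149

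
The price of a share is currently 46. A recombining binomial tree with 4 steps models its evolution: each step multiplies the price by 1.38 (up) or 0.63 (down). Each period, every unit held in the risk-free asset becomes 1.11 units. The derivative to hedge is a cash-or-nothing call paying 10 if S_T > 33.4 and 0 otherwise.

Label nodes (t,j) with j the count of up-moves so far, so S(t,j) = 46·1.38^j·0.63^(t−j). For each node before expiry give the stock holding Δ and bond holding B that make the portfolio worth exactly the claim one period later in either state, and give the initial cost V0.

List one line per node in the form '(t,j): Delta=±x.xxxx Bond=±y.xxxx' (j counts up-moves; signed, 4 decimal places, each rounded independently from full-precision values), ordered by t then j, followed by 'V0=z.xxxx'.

Under the risk-neutral measure, an up-move has probability p* = (R−d)/(u−d) = 0.6400 and values discount at R = 1.11.
Terminal payoffs: V(4,0)=0.0000, V(4,1)=0.0000, V(4,2)=10.0000, V(4,3)=10.0000, V(4,4)=10.0000
  t=3,j=0: stock 11.5022 → up 15.8730 (V=0.0000), down 7.2464 (V=0.0000). Price 0.0000; hedge Δ=0.0000, bond B=0.0000.
  t=3,j=1: stock 25.1952 → up 34.7694 (V=10.0000), down 15.8730 (V=0.0000). Price 5.7658; hedge Δ=0.5292, bond B=-7.5676.
  t=3,j=2: stock 55.1895 → up 76.1615 (V=10.0000), down 34.7694 (V=10.0000). Price 9.0090; hedge Δ=0.0000, bond B=9.0090.
  t=3,j=3: stock 120.8913 → up 166.8300 (V=10.0000), down 76.1615 (V=10.0000). Price 9.0090; hedge Δ=0.0000, bond B=9.0090.
  t=2,j=0: stock 18.2574 → up 25.1952 (V=5.7658), down 11.5022 (V=0.0000). Price 3.3244; hedge Δ=0.4211, bond B=-4.3633.
  t=2,j=1: stock 39.9924 → up 55.1895 (V=9.0090), down 25.1952 (V=5.7658). Price 7.0644; hedge Δ=0.1081, bond B=2.7400.
  t=2,j=2: stock 87.6024 → up 120.8913 (V=9.0090), down 55.1895 (V=9.0090). Price 8.1162; hedge Δ=0.0000, bond B=8.1162.
  t=1,j=0: stock 28.9800 → up 39.9924 (V=7.0644), down 18.2574 (V=3.3244). Price 5.1513; hedge Δ=0.1721, bond B=0.1647.
  t=1,j=1: stock 63.4800 → up 87.6024 (V=8.1162), down 39.9924 (V=7.0644). Price 6.9708; hedge Δ=0.0221, bond B=5.5683.
  t=0,j=0: stock 46.0000 → up 63.4800 (V=6.9708), down 28.9800 (V=5.1513). Price 5.6899; hedge Δ=0.0527, bond B=3.2640.
Self-financing check: at every node Δ·S+B equals the discounted successor values.

(0,0): Delta=0.0527 Bond=3.2640
(1,0): Delta=0.1721 Bond=0.1647
(1,1): Delta=0.0221 Bond=5.5683
(2,0): Delta=0.4211 Bond=-4.3633
(2,1): Delta=0.1081 Bond=2.7400
(2,2): Delta=0.0000 Bond=8.1162
(3,0): Delta=0.0000 Bond=0.0000
(3,1): Delta=0.5292 Bond=-7.5676
(3,2): Delta=0.0000 Bond=9.0090
(3,3): Delta=0.0000 Bond=9.0090
V0=5.6899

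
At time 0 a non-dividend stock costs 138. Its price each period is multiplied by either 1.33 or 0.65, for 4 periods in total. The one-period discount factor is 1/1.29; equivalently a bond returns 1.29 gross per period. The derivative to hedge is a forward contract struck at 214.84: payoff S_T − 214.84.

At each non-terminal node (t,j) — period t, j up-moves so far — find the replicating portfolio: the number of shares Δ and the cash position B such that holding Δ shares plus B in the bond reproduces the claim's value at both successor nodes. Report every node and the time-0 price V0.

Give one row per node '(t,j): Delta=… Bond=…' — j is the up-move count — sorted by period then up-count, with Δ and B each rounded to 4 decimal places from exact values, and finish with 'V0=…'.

(0,0): Delta=1.0000 Bond=-77.5812
(1,0): Delta=1.0000 Bond=-100.0797
(1,1): Delta=1.0000 Bond=-100.0797
(2,0): Delta=1.0000 Bond=-129.1028
(2,1): Delta=1.0000 Bond=-129.1028
(2,2): Delta=1.0000 Bond=-129.1028
(3,0): Delta=1.0000 Bond=-166.5426
(3,1): Delta=1.0000 Bond=-166.5426
(3,2): Delta=1.0000 Bond=-166.5426
(3,3): Delta=1.0000 Bond=-166.5426
V0=60.4188

Risk-neutral probability p* = (R−d)/(u−d) = (1.29−0.65)/(1.33−0.65) = 0.9412.
Terminal payoffs: V(4,0)=-190.2061, V(4,1)=-164.4353, V(4,2)=-111.7043, V(4,3)=-3.8085, V(4,4)=216.9630
(3,0): S=37.8983. Δ = (V_up−V_dn)/(S_up−S_dn) = (-164.4353−-190.2061)/(50.4047−24.6339) = 1.0000. V = [p*·-164.4353 + (1−p*)·-190.2061]/1.29 = -128.6444. B = V − Δ·S = -166.5426.
(3,1): S=77.5457. Δ = (V_up−V_dn)/(S_up−S_dn) = (-111.7043−-164.4353)/(103.1357−50.4047) = 1.0000. V = [p*·-111.7043 + (1−p*)·-164.4353]/1.29 = -88.9970. B = V − Δ·S = -166.5426.
(3,2): S=158.6703. Δ = (V_up−V_dn)/(S_up−S_dn) = (-3.8085−-111.7043)/(211.0315−103.1357) = 1.0000. V = [p*·-3.8085 + (1−p*)·-111.7043]/1.29 = -7.8723. B = V − Δ·S = -166.5426.
(3,3): S=324.6639. Δ = (V_up−V_dn)/(S_up−S_dn) = (216.9630−-3.8085)/(431.8030−211.0315) = 1.0000. V = [p*·216.9630 + (1−p*)·-3.8085]/1.29 = 158.1213. B = V − Δ·S = -166.5426.
(2,0): S=58.3050. Δ = (V_up−V_dn)/(S_up−S_dn) = (-88.9970−-128.6444)/(77.5457−37.8983) = 1.0000. V = [p*·-88.9970 + (1−p*)·-128.6444]/1.29 = -70.7978. B = V − Δ·S = -129.1028.
(2,1): S=119.3010. Δ = (V_up−V_dn)/(S_up−S_dn) = (-7.8723−-88.9970)/(158.6703−77.5457) = 1.0000. V = [p*·-7.8723 + (1−p*)·-88.9970]/1.29 = -9.8018. B = V − Δ·S = -129.1028.
(2,2): S=244.1082. Δ = (V_up−V_dn)/(S_up−S_dn) = (158.1213−-7.8723)/(324.6639−158.6703) = 1.0000. V = [p*·158.1213 + (1−p*)·-7.8723]/1.29 = 115.0054. B = V − Δ·S = -129.1028.
(1,0): S=89.7000. Δ = (V_up−V_dn)/(S_up−S_dn) = (-9.8018−-70.7978)/(119.3010−58.3050) = 1.0000. V = [p*·-9.8018 + (1−p*)·-70.7978]/1.29 = -10.3797. B = V − Δ·S = -100.0797.
(1,1): S=183.5400. Δ = (V_up−V_dn)/(S_up−S_dn) = (115.0054−-9.8018)/(244.1082−119.3010) = 1.0000. V = [p*·115.0054 + (1−p*)·-9.8018]/1.29 = 83.4603. B = V − Δ·S = -100.0797.
(0,0): S=138.0000. Δ = (V_up−V_dn)/(S_up−S_dn) = (83.4603−-10.3797)/(183.5400−89.7000) = 1.0000. V = [p*·83.4603 + (1−p*)·-10.3797]/1.29 = 60.4188. B = V − Δ·S = -77.5812.
Each (Δ,B) replicates both successor values, so the strategy is self-financing and V0 is arbitrage-free.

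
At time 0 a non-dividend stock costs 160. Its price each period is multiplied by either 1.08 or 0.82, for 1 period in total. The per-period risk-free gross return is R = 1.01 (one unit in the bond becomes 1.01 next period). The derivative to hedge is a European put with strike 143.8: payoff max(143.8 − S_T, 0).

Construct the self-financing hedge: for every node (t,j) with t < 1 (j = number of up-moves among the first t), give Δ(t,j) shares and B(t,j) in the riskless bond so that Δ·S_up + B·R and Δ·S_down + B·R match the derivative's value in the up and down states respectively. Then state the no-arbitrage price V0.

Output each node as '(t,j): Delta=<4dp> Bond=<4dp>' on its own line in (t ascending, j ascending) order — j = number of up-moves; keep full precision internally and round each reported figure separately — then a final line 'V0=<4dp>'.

Since d<R<u, set p* = (R−d)/(u−d) = 0.7308; price each node as the discounted p*-expectation of its children.
Payoff layer (t=1): V(1,0)=12.6000, V(1,1)=0.0000
(0,0): S=160.0000. Δ = (V_up−V_dn)/(S_up−S_dn) = (0.0000−12.6000)/(172.8000−131.2000) = -0.3029. V = [p*·0.0000 + (1−p*)·12.6000]/1.01 = 3.3587. B = V − Δ·S = 51.8203.
Check: Δ(0,0)·S0 + B(0,0) = 3.3587 = V0.

(0,0): Delta=-0.3029 Bond=51.8203
V0=3.3587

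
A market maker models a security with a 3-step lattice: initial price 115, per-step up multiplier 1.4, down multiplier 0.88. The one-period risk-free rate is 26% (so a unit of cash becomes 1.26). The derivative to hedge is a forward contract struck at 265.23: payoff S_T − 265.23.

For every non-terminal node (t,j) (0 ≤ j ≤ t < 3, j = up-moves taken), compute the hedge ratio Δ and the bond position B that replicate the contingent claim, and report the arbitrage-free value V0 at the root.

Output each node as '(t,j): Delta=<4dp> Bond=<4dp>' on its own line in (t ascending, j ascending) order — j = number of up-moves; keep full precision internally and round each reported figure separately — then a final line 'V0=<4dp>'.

(0,0): Delta=1.0000 Bond=-132.5901
(1,0): Delta=1.0000 Bond=-167.0635
(1,1): Delta=1.0000 Bond=-167.0635
(2,0): Delta=1.0000 Bond=-210.5000
(2,1): Delta=1.0000 Bond=-210.5000
(2,2): Delta=1.0000 Bond=-210.5000
V0=-17.5901

The replicating-portfolio and risk-neutral prices coincide; use p* = (1.26−0.88)/(1.4−0.88) = 0.7308 for the latter.
Terminal values V(3,·): V(3,0)=-186.8607, V(3,1)=-140.5516, V(3,2)=-66.8780, V(3,3)=50.3300
Node (2,0) S=89.0560: V=(p*·-140.5516+(1−p*)·-186.8607)/1.26=-121.4440; Δ=(-140.5516−-186.8607)/(124.6784−78.3693)=1.0000; B=V−Δ·S=-210.5000
Node (2,1) S=141.6800: V=(p*·-66.8780+(1−p*)·-140.5516)/1.26=-68.8200; Δ=(-66.8780−-140.5516)/(198.3520−124.6784)=1.0000; B=V−Δ·S=-210.5000
Node (2,2) S=225.4000: V=(p*·50.3300+(1−p*)·-66.8780)/1.26=14.9000; Δ=(50.3300−-66.8780)/(315.5600−198.3520)=1.0000; B=V−Δ·S=-210.5000
Node (1,0) S=101.2000: V=(p*·-68.8200+(1−p*)·-121.4440)/1.26=-65.8635; Δ=(-68.8200−-121.4440)/(141.6800−89.0560)=1.0000; B=V−Δ·S=-167.0635
Node (1,1) S=161.0000: V=(p*·14.9000+(1−p*)·-68.8200)/1.26=-6.0635; Δ=(14.9000−-68.8200)/(225.4000−141.6800)=1.0000; B=V−Δ·S=-167.0635
Node (0,0) S=115.0000: V=(p*·-6.0635+(1−p*)·-65.8635)/1.26=-17.5901; Δ=(-6.0635−-65.8635)/(161.0000−101.2000)=1.0000; B=V−Δ·S=-132.5901
Check: Δ(0,0)·S0 + B(0,0) = -17.5901 = V0.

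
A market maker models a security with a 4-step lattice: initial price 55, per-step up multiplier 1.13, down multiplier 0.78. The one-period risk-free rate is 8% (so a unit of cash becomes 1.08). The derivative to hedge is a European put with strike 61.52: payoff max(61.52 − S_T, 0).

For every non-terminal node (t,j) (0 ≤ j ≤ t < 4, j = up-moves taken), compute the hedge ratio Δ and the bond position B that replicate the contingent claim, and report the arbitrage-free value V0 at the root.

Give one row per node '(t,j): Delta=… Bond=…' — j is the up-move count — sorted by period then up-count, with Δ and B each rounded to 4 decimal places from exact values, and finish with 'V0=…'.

No-arbitrage ⇒ martingale measure with p* = (R−d)/(u−d) = 0.8571.
At expiry t=4: V(4,0)=41.1617, V(4,1)=32.0266, V(4,2)=18.7924, V(4,3)=0.0000, V(4,4)=0.0000
(3,0): S=26.1004. Δ = (V_up−V_dn)/(S_up−S_dn) = (32.0266−41.1617)/(29.4934−20.3583) = -1.0000. V = [p*·32.0266 + (1−p*)·41.1617]/1.08 = 30.8626. B = V − Δ·S = 56.9630.
(3,1): S=37.8121. Δ = (V_up−V_dn)/(S_up−S_dn) = (18.7924−32.0266)/(42.7276−29.4934) = -1.0000. V = [p*·18.7924 + (1−p*)·32.0266]/1.08 = 19.1509. B = V − Δ·S = 56.9630.
(3,2): S=54.7790. Δ = (V_up−V_dn)/(S_up−S_dn) = (0.0000−18.7924)/(61.9003−42.7276) = -0.9802. V = [p*·0.0000 + (1−p*)·18.7924]/1.08 = 2.4858. B = V − Δ·S = 56.1783.
(3,3): S=79.3593. Δ = (V_up−V_dn)/(S_up−S_dn) = (0.0000−0.0000)/(89.6760−61.9003) = 0.0000. V = [p*·0.0000 + (1−p*)·0.0000]/1.08 = 0.0000. B = V − Δ·S = 0.0000.
(2,0): S=33.4620. Δ = (V_up−V_dn)/(S_up−S_dn) = (19.1509−30.8626)/(37.8121−26.1004) = -1.0000. V = [p*·19.1509 + (1−p*)·30.8626]/1.08 = 19.2815. B = V − Δ·S = 52.7435.
(2,1): S=48.4770. Δ = (V_up−V_dn)/(S_up−S_dn) = (2.4858−19.1509)/(54.7790−37.8121) = -0.9822. V = [p*·2.4858 + (1−p*)·19.1509]/1.08 = 4.5060. B = V − Δ·S = 52.1207.
(2,2): S=70.2295. Δ = (V_up−V_dn)/(S_up−S_dn) = (0.0000−2.4858)/(79.3593−54.7790) = -0.1011. V = [p*·0.0000 + (1−p*)·2.4858]/1.08 = 0.3288. B = V − Δ·S = 7.4310.
(1,0): S=42.9000. Δ = (V_up−V_dn)/(S_up−S_dn) = (4.5060−19.2815)/(48.4770−33.4620) = -0.9840. V = [p*·4.5060 + (1−p*)·19.2815]/1.08 = 6.1267. B = V − Δ·S = 48.3423.
(1,1): S=62.1500. Δ = (V_up−V_dn)/(S_up−S_dn) = (0.3288−4.5060)/(70.2295−48.4770) = -0.1920. V = [p*·0.3288 + (1−p*)·4.5060]/1.08 = 0.8570. B = V − Δ·S = 12.7919.
(0,0): S=55.0000. Δ = (V_up−V_dn)/(S_up−S_dn) = (0.8570−6.1267)/(62.1500−42.9000) = -0.2737. V = [p*·0.8570 + (1−p*)·6.1267]/1.08 = 1.4906. B = V − Δ·S = 16.5468.
Self-financing check: at every node Δ·S+B equals the discounted successor values.

(0,0): Delta=-0.2737 Bond=16.5468
(1,0): Delta=-0.9840 Bond=48.3423
(1,1): Delta=-0.1920 Bond=12.7919
(2,0): Delta=-1.0000 Bond=52.7435
(2,1): Delta=-0.9822 Bond=52.1207
(2,2): Delta=-0.1011 Bond=7.4310
(3,0): Delta=-1.0000 Bond=56.9630
(3,1): Delta=-1.0000 Bond=56.9630
(3,2): Delta=-0.9802 Bond=56.1783
(3,3): Delta=0.0000 Bond=0.0000
V0=1.4906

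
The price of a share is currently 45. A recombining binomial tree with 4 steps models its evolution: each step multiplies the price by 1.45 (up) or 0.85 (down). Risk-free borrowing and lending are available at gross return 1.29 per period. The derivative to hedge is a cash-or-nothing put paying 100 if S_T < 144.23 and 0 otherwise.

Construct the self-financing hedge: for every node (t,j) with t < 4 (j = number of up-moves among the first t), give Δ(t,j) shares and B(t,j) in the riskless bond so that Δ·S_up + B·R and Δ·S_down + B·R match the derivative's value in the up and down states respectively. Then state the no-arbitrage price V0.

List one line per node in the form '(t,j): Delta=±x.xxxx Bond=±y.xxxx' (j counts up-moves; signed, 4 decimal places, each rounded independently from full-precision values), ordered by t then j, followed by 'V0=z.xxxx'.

Risk-neutral probability p* = (R−d)/(u−d) = (1.29−0.85)/(1.45−0.85) = 0.7333.
Terminal values V(4,·): V(4,0)=100.0000, V(4,1)=100.0000, V(4,2)=100.0000, V(4,3)=100.0000, V(4,4)=0.0000
(3,0): S=27.6356. Δ = (V_up−V_dn)/(S_up−S_dn) = (100.0000−100.0000)/(40.0717−23.4903) = 0.0000. V = [p*·100.0000 + (1−p*)·100.0000]/1.29 = 77.5194. B = V − Δ·S = 77.5194.
(3,1): S=47.1431. Δ = (V_up−V_dn)/(S_up−S_dn) = (100.0000−100.0000)/(68.3575−40.0717) = 0.0000. V = [p*·100.0000 + (1−p*)·100.0000]/1.29 = 77.5194. B = V − Δ·S = 77.5194.
(3,2): S=80.4206. Δ = (V_up−V_dn)/(S_up−S_dn) = (100.0000−100.0000)/(116.6099−68.3575) = 0.0000. V = [p*·100.0000 + (1−p*)·100.0000]/1.29 = 77.5194. B = V − Δ·S = 77.5194.
(3,3): S=137.1881. Δ = (V_up−V_dn)/(S_up−S_dn) = (0.0000−100.0000)/(198.9228−116.6099) = -1.2149. V = [p*·0.0000 + (1−p*)·100.0000]/1.29 = 20.6718. B = V − Δ·S = 187.3385.
(2,0): S=32.5125. Δ = (V_up−V_dn)/(S_up−S_dn) = (77.5194−77.5194)/(47.1431−27.6356) = 0.0000. V = [p*·77.5194 + (1−p*)·77.5194]/1.29 = 60.0925. B = V − Δ·S = 60.0925.
(2,1): S=55.4625. Δ = (V_up−V_dn)/(S_up−S_dn) = (77.5194−77.5194)/(80.4206−47.1431) = 0.0000. V = [p*·77.5194 + (1−p*)·77.5194]/1.29 = 60.0925. B = V − Δ·S = 60.0925.
(2,2): S=94.6125. Δ = (V_up−V_dn)/(S_up−S_dn) = (20.6718−77.5194)/(137.1881−80.4206) = -1.0014. V = [p*·20.6718 + (1−p*)·77.5194]/1.29 = 27.7761. B = V − Δ·S = 122.5220.
(1,0): S=38.2500. Δ = (V_up−V_dn)/(S_up−S_dn) = (60.0925−60.0925)/(55.4625−32.5125) = 0.0000. V = [p*·60.0925 + (1−p*)·60.0925]/1.29 = 46.5834. B = V − Δ·S = 46.5834.
(1,1): S=65.2500. Δ = (V_up−V_dn)/(S_up−S_dn) = (27.7761−60.0925)/(94.6125−55.4625) = -0.8255. V = [p*·27.7761 + (1−p*)·60.0925]/1.29 = 28.2123. B = V − Δ·S = 82.0730.
(0,0): S=45.0000. Δ = (V_up−V_dn)/(S_up−S_dn) = (28.2123−46.5834)/(65.2500−38.2500) = -0.6804. V = [p*·28.2123 + (1−p*)·46.5834]/1.29 = 25.6676. B = V − Δ·S = 56.2861.
The time-0 hedge costs 25.6676, which is the no-arbitrage price.

(0,0): Delta=-0.6804 Bond=56.2861
(1,0): Delta=0.0000 Bond=46.5834
(1,1): Delta=-0.8255 Bond=82.0730
(2,0): Delta=0.0000 Bond=60.0925
(2,1): Delta=0.0000 Bond=60.0925
(2,2): Delta=-1.0014 Bond=122.5220
(3,0): Delta=0.0000 Bond=77.5194
(3,1): Delta=0.0000 Bond=77.5194
(3,2): Delta=0.0000 Bond=77.5194
(3,3): Delta=-1.2149 Bond=187.3385
V0=25.6676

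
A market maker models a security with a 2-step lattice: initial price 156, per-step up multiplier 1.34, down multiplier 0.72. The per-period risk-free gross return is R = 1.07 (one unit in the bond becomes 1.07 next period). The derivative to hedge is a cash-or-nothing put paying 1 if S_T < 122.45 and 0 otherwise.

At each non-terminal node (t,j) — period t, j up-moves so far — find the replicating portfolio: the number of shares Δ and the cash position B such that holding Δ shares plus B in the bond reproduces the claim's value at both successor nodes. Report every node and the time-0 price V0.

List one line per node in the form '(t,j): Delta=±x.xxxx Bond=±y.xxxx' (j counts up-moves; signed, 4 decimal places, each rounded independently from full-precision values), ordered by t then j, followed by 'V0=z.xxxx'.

(0,0): Delta=-0.0042 Bond=0.8221
(1,0): Delta=-0.0144 Bond=2.0199
(1,1): Delta=0.0000 Bond=0.0000
V0=0.1656

Under the risk-neutral measure, an up-move has probability p* = (R−d)/(u−d) = 0.5645 and values discount at R = 1.07.
At expiry t=2: V(2,0)=1.0000, V(2,1)=0.0000, V(2,2)=0.0000
(1,0): S=112.3200. Δ = (V_up−V_dn)/(S_up−S_dn) = (0.0000−1.0000)/(150.5088−80.8704) = -0.0144. V = [p*·0.0000 + (1−p*)·1.0000]/1.07 = 0.4070. B = V − Δ·S = 2.0199.
(1,1): S=209.0400. Δ = (V_up−V_dn)/(S_up−S_dn) = (0.0000−0.0000)/(280.1136−150.5088) = 0.0000. V = [p*·0.0000 + (1−p*)·0.0000]/1.07 = 0.0000. B = V − Δ·S = 0.0000.
(0,0): S=156.0000. Δ = (V_up−V_dn)/(S_up−S_dn) = (0.0000−0.4070)/(209.0400−112.3200) = -0.0042. V = [p*·0.0000 + (1−p*)·0.4070]/1.07 = 0.1656. B = V − Δ·S = 0.8221.
Each (Δ,B) replicates both successor values, so the strategy is self-financing and V0 is arbitrage-free.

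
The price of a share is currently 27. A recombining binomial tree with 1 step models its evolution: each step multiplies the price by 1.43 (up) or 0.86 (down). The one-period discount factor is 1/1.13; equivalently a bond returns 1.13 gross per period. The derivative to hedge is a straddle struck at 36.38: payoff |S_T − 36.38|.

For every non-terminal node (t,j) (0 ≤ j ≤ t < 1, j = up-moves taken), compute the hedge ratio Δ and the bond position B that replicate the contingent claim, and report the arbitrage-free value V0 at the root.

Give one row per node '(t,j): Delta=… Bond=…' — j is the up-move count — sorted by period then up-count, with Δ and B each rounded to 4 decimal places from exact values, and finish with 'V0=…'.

(0,0): Delta=-0.7102 Bond=26.2397
V0=7.0643

Under the risk-neutral measure, an up-move has probability p* = (R−d)/(u−d) = 0.4737 and values discount at R = 1.13.
Payoff layer (t=1): V(1,0)=13.1600, V(1,1)=2.2300
  t=0,j=0: stock 27.0000 → up 38.6100 (V=2.2300), down 23.2200 (V=13.1600). Price 7.0643; hedge Δ=-0.7102, bond B=26.2397.
The time-0 hedge costs 7.0643, which is the no-arbitrage price.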